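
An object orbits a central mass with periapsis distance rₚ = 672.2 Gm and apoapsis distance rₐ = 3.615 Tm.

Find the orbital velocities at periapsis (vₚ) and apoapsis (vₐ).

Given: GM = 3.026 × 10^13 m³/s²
rₚ = 672.2 Gm = 6.722 × 10^11 m
rₐ = 3.615 Tm = 3.615 × 10^12 m
GM = 3.026 × 10^13 m³/s²
a = (rₚ + rₐ)/2 = 2.1436 × 10^12 m
Vis-viva: v² = GM (2/r − 1/a)
vₚ² = 3.026 × 10^13 × (2.9753 × 10^-12 − 4.66505 × 10^-13) = 75.9163 m²/s²
vₚ = 8.713 m/s ≈ 8.713 m/s
vₐ² = 3.026 × 10^13 × (5.5325 × 10^-13 − 4.66505 × 10^-13) = 2.62492 m²/s²
vₐ = 1.62016 m/s ≈ 1.62 m/s

Final answer: vₚ = 8.713 m/s, vₐ = 1.62 m/s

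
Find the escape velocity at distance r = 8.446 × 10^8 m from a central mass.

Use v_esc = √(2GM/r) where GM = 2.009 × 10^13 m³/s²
r = 8.446 × 10^8 m
GM = 2.009 × 10^13 m³/s²
2GM/r = 2 × (2.009 × 10^13) / (8.446 × 10^8) = 47572.8 m²/s²
v_esc = √(2GM/r) = 218.112 m/s ≈ 218.1 m/s

Final answer: 218.1 m/s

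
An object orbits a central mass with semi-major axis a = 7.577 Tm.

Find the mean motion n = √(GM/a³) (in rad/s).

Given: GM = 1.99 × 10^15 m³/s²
a = 7.577 Tm = 7.577 × 10^12 m
GM = 1.99 × 10^15 m³/s²
a³ = 4.35003 × 10^38 m³
GM/a³ = (1.99 × 10^15) / (4.35003 × 10^38) = 4.57469 × 10^-24 s⁻²
n = √(GM/a³) = 2.13885 × 10^-12 rad/s ≈ 2.139 × 10^-12 rad/s

Final answer: n = 2.139 × 10^-12 rad/s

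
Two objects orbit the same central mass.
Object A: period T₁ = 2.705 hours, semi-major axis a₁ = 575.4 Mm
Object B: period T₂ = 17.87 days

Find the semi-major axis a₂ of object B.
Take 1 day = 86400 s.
T₁ = 2.705 hours = 9738 s
T₂ = 17.87 days = 1.54397 × 10^6 s
a₁ = 575.4 Mm = 5.754 × 10^8 m
Kepler's third law: (T₂/T₁)² = (a₂/a₁)³  ⇒  a₂ = a₁ (T₂/T₁)^(2/3)
T₂/T₁ = 158.551
(T₂/T₁)^(2/3) = 29.294
a₂ = 5.754 × 10^8 m × 29.294 = 1.68558 × 10^10 m ≈ 16.86 Gm

Final answer: a₂ = 16.86 Gm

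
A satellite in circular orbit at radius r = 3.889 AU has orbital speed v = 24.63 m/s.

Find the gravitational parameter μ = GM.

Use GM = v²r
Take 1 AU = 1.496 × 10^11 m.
r = 3.889 AU = 5.81794 × 10^11 m
v = 24.63 m/s
v² = 606.637 m²/s²
GM = v²r = 606.637 × 5.81794 × 10^11 = 3.52938 × 10^14 m³/s²
GM ≈ 3.529 × 10^14 m³/s²

Final answer: GM = 3.529 × 10^14 m³/s²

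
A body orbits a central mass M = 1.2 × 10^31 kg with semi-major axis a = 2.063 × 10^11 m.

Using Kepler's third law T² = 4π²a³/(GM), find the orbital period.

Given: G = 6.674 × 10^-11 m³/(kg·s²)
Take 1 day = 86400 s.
M = 1.2 × 10^31 kg
GM = G × M = 6.674 × 10^-11 × 1.2 × 10^31 = 8.0088 × 10^20 m³/s²
a = 2.063 × 10^11 m
a³ = 8.78006 × 10^33 m³
T = 2π √(a³/GM) = 2π √((8.78006 × 10^33) / (8.0088 × 10^20)) = 2π × 3.31105 × 10^6 s
T = 2.08039 × 10^7 s ≈ 240.8 days

Final answer: 240.8 days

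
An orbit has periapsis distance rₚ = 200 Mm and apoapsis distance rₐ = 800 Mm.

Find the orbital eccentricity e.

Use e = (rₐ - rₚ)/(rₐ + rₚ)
rₚ = 200 Mm = 2 × 10^8 m
rₐ = 800 Mm = 8 × 10^8 m
rₐ − rₚ = 6 × 10^8 m
rₐ + rₚ = 1 × 10^9 m
e = (rₐ − rₚ)/(rₐ + rₚ) = 0.6

Final answer: e = 0.6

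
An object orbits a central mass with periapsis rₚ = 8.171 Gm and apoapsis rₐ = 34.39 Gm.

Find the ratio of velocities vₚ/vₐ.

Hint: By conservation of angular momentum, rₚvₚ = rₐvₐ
rₚ = 8.171 Gm = 8.171 × 10^9 m
rₐ = 34.39 Gm = 3.439 × 10^10 m
rₚvₚ = rₐvₐ  ⇒  vₚ/vₐ = rₐ/rₚ
vₚ/vₐ = (3.439 × 10^10) / (8.171 × 10^9) = 4.20879

Final answer: vₚ/vₐ = 4.209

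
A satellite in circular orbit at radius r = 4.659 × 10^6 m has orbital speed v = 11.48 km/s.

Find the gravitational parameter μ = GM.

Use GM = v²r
r = 4.659 × 10^6 m
v = 11.48 km/s = 11480 m/s
v² = 1.3179 × 10^8 m²/s²
GM = v²r = 1.3179 × 10^8 × 4.659 × 10^6 = 6.14011 × 10^14 m³/s²
GM ≈ 6.14 × 10^14 m³/s²

Final answer: GM = 6.14 × 10^14 m³/s²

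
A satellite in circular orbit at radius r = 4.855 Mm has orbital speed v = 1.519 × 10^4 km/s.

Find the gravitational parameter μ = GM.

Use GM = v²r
r = 4.855 Mm = 4.855 × 10^6 m
v = 1.519 × 10^4 km/s = 1.519 × 10^7 m/s
v² = 2.30736 × 10^14 m²/s²
GM = v²r = 2.30736 × 10^14 × 4.855 × 10^6 = 1.12022 × 10^21 m³/s²
GM ≈ 1.12 × 10^21 m³/s²

Final answer: GM = 1.12 × 10^21 m³/s²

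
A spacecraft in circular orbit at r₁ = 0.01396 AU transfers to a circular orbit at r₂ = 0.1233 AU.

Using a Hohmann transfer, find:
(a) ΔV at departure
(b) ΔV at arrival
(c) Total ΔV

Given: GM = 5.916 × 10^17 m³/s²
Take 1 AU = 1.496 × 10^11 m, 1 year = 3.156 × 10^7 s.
r₁ = 0.01396 AU = 2.08842 × 10^9 m
r₂ = 0.1233 AU = 1.84457 × 10^10 m
GM = 5.916 × 10^17 m³/s²
Transfer ellipse: a_t = (r₁ + r₂)/2 = 1.0267 × 10^10 m
Circular speed at r₁: v₁ = √(GM/r₁) = 16830.8 m/s
Transfer speed at r₁ (periapsis): v₁ₜ = √(GM(2/r₁ − 1/a_t)) = 22559.5 m/s
(a) ΔV₁ = v₁ₜ − v₁ = 5728.7 m/s ≈ 1.209 AU/year
Circular speed at r₂: v₂ = √(GM/r₂) = 5663.26 m/s
Transfer speed at r₂ (apoapsis): v₂ₜ = √(GM(2/r₂ − 1/a_t)) = 2554.19 m/s
(b) ΔV₂ = v₂ − v₂ₜ = 3109.08 m/s ≈ 0.6559 AU/year
(c) ΔV_total = ΔV₁ + ΔV₂ = 8837.78 m/s ≈ 1.864 AU/year

Final answer:
(a) ΔV₁ = 1.209 AU/year
(b) ΔV₂ = 0.6559 AU/year
(c) ΔV_total = 1.864 AU/year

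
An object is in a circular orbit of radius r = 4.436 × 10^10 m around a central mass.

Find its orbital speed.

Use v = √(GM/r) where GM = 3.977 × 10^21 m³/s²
r = 4.436 × 10^10 m
GM = 3.977 × 10^21 m³/s²
GM/r = (3.977 × 10^21) / (4.436 × 10^10) = 8.96528 × 10^10 m²/s²
v = √(GM/r) = 299421 m/s ≈ 299.4 km/s

Final answer: 299.4 km/s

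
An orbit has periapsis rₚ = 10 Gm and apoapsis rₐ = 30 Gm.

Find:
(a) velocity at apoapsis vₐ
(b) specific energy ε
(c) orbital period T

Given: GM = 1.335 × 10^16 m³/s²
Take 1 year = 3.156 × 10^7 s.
rₚ = 10 Gm = 1 × 10^10 m
rₐ = 30 Gm = 3 × 10^10 m
GM = 1.335 × 10^16 m³/s²
a = (rₚ + rₐ)/2 = 2 × 10^10 m
e = (rₐ − rₚ)/(rₐ + rₚ) = (2 × 10^10) / (4 × 10^10) = 0.5
(a) vₐ² = GM (2/rₐ − 1/a) = 1.335 × 10^16 × (6.66667 × 10^-11 − 5 × 10^-11) = 222500 m²/s²;  vₐ = 471.699 m/s ≈ 471.7 m/s
(b) 2a = 4 × 10^10 m;  ε = −GM/(2a) = -333750 J/kg ≈ -333.8 kJ/kg
(c) a³ = 8 × 10^30 m³;  T = 2π √(a³/GM) = 2π × 2.44796 × 10^7 s = 1.5381 × 10^8 s ≈ 4.874 years

Final answer:
(a) velocity at apoapsis vₐ = 471.7 m/s
(b) specific energy ε = -333.8 kJ/kg
(c) orbital period T = 4.874 years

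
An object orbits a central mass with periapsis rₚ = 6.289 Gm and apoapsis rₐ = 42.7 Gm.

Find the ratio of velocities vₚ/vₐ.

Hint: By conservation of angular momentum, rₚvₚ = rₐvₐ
rₚ = 6.289 Gm = 6.289 × 10^9 m
rₐ = 42.7 Gm = 4.27 × 10^10 m
rₚvₚ = rₐvₐ  ⇒  vₚ/vₐ = rₐ/rₚ
vₚ/vₐ = (4.27 × 10^10) / (6.289 × 10^9) = 6.78963

Final answer: vₚ/vₐ = 6.79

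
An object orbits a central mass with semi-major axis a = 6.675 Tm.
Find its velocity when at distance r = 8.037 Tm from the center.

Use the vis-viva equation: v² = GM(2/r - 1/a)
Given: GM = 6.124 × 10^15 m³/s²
a = 6.675 Tm = 6.675 × 10^12 m
r = 8.037 Tm = 8.037 × 10^12 m
GM = 6.124 × 10^15 m³/s²
2/r − 1/a = 2.48849 × 10^-13 − 1.49813 × 10^-13 = 9.90363 × 10^-14 m⁻¹
v² = GM (2/r − 1/a) = 606.499 m²/s²
v = 24.6272 m/s ≈ 24.63 m/s

Final answer: 24.63 m/s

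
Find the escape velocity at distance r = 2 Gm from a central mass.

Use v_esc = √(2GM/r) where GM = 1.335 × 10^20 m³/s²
r = 2 Gm = 2 × 10^9 m
GM = 1.335 × 10^20 m³/s²
2GM/r = 2 × (1.335 × 10^20) / (2 × 10^9) = 1.335 × 10^11 m²/s²
v_esc = √(2GM/r) = 365377 m/s ≈ 365.4 km/s

Final answer: 365.4 km/s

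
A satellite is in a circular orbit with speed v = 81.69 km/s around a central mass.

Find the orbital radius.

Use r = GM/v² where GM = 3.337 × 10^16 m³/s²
v = 81.69 km/s = 81690 m/s
GM = 3.337 × 10^16 m³/s²
v² = 6.67326 × 10^9 m²/s²
r = GM/v² = (3.337 × 10^16) / (6.67326 × 10^9) = 5.00056 × 10^6 m ≈ 5.001 Mm

Final answer: 5.001 Mm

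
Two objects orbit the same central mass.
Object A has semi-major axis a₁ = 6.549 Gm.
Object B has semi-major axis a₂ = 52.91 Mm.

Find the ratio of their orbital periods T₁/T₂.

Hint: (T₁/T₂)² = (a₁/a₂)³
a₁ = 6.549 Gm = 6.549 × 10^9 m
a₂ = 52.91 Mm = 5.291 × 10^7 m
a₁/a₂ = 123.776
T₁/T₂ = (a₁/a₂)^(3/2) = (123.776)^1.5 = 1377.07

Final answer: T₁/T₂ = 1377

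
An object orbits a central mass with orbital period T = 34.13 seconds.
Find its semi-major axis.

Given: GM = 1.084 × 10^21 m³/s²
T = 34.13 seconds
GM = 1.084 × 10^21 m³/s²
Kepler's third law: a³ = GM T² / (4π²)
T² = 1164.86 s²
a³ = (1.084 × 10^21) × 1164.86 / (4π²) = 3.19847 × 10^22 m³
a = (a³)^(1/3) = 3.1743 × 10^7 m ≈ 31.74 Mm

Final answer: 31.74 Mm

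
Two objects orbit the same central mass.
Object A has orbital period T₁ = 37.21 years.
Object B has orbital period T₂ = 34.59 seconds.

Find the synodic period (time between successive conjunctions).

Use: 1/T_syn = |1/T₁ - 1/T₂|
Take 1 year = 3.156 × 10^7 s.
T₁ = 37.21 years = 1.17435 × 10^9 s
T₂ = 34.59 seconds
1/T₁ = 8.51537 × 10^-10 s⁻¹
1/T₂ = 0.0289101 s⁻¹
|1/T₁ − 1/T₂| = 0.0289101 s⁻¹
T_syn = 1 / |1/T₁ − 1/T₂| = 34.59 s ≈ 34.59 seconds

Final answer: T_syn = 34.59 seconds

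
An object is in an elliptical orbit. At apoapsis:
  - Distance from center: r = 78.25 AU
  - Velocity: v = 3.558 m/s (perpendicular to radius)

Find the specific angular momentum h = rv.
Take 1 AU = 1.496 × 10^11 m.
r = 78.25 AU = 1.17062 × 10^13 m
v = 3.558 m/s
h = rv = 1.17062 × 10^13 × 3.558 = 4.16507 × 10^13 m²/s ≈ 4.165 × 10^13 m²/s

Final answer: h = 4.165 × 10^13 m²/s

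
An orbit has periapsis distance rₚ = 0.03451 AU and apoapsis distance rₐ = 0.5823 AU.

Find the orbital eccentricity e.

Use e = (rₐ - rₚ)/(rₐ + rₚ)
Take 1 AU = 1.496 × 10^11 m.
rₚ = 0.03451 AU = 5.1627 × 10^9 m
rₐ = 0.5823 AU = 8.71121 × 10^10 m
rₐ − rₚ = 8.19494 × 10^10 m
rₐ + rₚ = 9.22748 × 10^10 m
e = (rₐ − rₚ)/(rₐ + rₚ) = 0.888102

Final answer: e = 0.8881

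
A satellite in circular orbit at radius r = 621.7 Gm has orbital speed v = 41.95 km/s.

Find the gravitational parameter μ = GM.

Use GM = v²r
r = 621.7 Gm = 6.217 × 10^11 m
v = 41.95 km/s = 41950 m/s
v² = 1.7598 × 10^9 m²/s²
GM = v²r = 1.7598 × 10^9 × 6.217 × 10^11 = 1.09407 × 10^21 m³/s²
GM ≈ 1.094 × 10^21 m³/s²

Final answer: GM = 1.094 × 10^21 m³/s²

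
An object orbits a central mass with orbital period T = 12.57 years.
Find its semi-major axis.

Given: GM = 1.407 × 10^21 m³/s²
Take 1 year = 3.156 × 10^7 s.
T = 12.57 years = 3.96709 × 10^8 s
GM = 1.407 × 10^21 m³/s²
Kepler's third law: a³ = GM T² / (4π²)
T² = 1.57378 × 10^17 s²
a³ = (1.407 × 10^21) × (1.57378 × 10^17) / (4π²) = 5.60892 × 10^36 m³
a = (a³)^(1/3) = 1.77675 × 10^12 m ≈ 1.777 × 10^12 m

Final answer: 1.777 × 10^12 m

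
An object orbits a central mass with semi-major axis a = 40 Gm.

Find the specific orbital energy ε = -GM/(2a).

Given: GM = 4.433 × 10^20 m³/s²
a = 40 Gm = 4 × 10^10 m
GM = 4.433 × 10^20 m³/s²
2a = 8 × 10^10 m
ε = −GM/(2a) = -5.54125 × 10^9 J/kg ≈ -5.541 GJ/kg

Final answer: -5.541 GJ/kg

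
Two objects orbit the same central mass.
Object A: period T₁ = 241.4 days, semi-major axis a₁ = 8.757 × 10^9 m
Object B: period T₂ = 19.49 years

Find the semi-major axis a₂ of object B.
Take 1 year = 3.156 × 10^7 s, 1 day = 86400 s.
T₁ = 241.4 days = 2.0857 × 10^7 s
T₂ = 19.49 years = 6.15104 × 10^8 s
a₁ = 8.757 × 10^9 m
Kepler's third law: (T₂/T₁)² = (a₂/a₁)³  ⇒  a₂ = a₁ (T₂/T₁)^(2/3)
T₂/T₁ = 29.4916
(T₂/T₁)^(2/3) = 9.5455
a₂ = 8.757 × 10^9 m × 9.5455 = 8.35899 × 10^10 m ≈ 8.359 × 10^10 m

Final answer: a₂ = 8.359 × 10^10 m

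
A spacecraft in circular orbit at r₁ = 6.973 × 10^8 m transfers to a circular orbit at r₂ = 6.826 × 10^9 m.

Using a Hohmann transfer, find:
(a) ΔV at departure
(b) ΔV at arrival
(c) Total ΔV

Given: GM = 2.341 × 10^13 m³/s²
r₁ = 6.973 × 10^8 m
r₂ = 6.826 × 10^9 m
GM = 2.341 × 10^13 m³/s²
Transfer ellipse: a_t = (r₁ + r₂)/2 = 3.76165 × 10^9 m
Circular speed at r₁: v₁ = √(GM/r₁) = 183.228 m/s
Transfer speed at r₁ (periapsis): v₁ₜ = √(GM(2/r₁ − 1/a_t)) = 246.823 m/s
(a) ΔV₁ = v₁ₜ − v₁ = 63.595 m/s ≈ 63.59 m/s
Circular speed at r₂: v₂ = √(GM/r₂) = 58.5622 m/s
Transfer speed at r₂ (apoapsis): v₂ₜ = √(GM(2/r₂ − 1/a_t)) = 25.2138 m/s
(b) ΔV₂ = v₂ − v₂ₜ = 33.3484 m/s ≈ 33.35 m/s
(c) ΔV_total = ΔV₁ + ΔV₂ = 96.9434 m/s ≈ 96.94 m/s

Final answer:
(a) ΔV₁ = 63.59 m/s
(b) ΔV₂ = 33.35 m/s
(c) ΔV_total = 96.94 m/s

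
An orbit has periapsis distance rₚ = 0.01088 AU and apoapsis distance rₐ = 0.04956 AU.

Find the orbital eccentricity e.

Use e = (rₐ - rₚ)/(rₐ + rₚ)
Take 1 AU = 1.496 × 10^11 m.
rₚ = 0.01088 AU = 1.62765 × 10^9 m
rₐ = 0.04956 AU = 7.41418 × 10^9 m
rₐ − rₚ = 5.78653 × 10^9 m
rₐ + rₚ = 9.04182 × 10^9 m
e = (rₐ − rₚ)/(rₐ + rₚ) = 0.639974

Final answer: e = 0.64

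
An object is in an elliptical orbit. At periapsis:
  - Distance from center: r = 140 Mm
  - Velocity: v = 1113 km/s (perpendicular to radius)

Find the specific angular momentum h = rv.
r = 140 Mm = 1.4 × 10^8 m
v = 1113 km/s = 1.113 × 10^6 m/s
h = rv = 1.4 × 10^8 × 1.113 × 10^6 = 1.5582 × 10^14 m²/s ≈ 1.558 × 10^14 m²/s

Final answer: h = 1.558 × 10^14 m²/s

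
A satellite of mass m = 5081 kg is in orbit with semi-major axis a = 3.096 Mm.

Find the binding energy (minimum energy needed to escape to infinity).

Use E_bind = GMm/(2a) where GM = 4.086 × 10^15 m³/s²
a = 3.096 Mm = 3.096 × 10^6 m
GM = 4.086 × 10^15 m³/s²
m = 5081 kg
GMm = 4.086 × 10^15 × 5081 = 2.0761 × 10^19 m³·kg/s²
2a = 6.192 × 10^6 m
E_bind = GMm/(2a) = 3.35287 × 10^12 J ≈ 3.353 TJ

Final answer: 3.353 TJ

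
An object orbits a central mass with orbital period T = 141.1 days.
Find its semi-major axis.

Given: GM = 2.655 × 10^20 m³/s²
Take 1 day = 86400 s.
T = 141.1 days = 1.2191 × 10^7 s
GM = 2.655 × 10^20 m³/s²
Kepler's third law: a³ = GM T² / (4π²)
T² = 1.48621 × 10^14 s²
a³ = (2.655 × 10^20) × (1.48621 × 10^14) / (4π²) = 9.99508 × 10^32 m³
a = (a³)^(1/3) = 9.99836 × 10^10 m ≈ 99.98 Gm

Final answer: 99.98 Gm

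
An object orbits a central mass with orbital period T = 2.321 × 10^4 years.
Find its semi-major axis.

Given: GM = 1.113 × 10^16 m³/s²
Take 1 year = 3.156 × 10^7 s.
T = 2.321 × 10^4 years = 7.32508 × 10^11 s
GM = 1.113 × 10^16 m³/s²
Kepler's third law: a³ = GM T² / (4π²)
T² = 5.36567 × 10^23 s²
a³ = (1.113 × 10^16) × (5.36567 × 10^23) / (4π²) = 1.51272 × 10^38 m³
a = (a³)^(1/3) = 5.32827 × 10^12 m ≈ 5.328 × 10^12 m

Final answer: 5.328 × 10^12 m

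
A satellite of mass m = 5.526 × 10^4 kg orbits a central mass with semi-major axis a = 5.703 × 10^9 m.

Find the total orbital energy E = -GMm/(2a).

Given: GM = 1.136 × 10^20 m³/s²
a = 5.703 × 10^9 m
GM = 1.136 × 10^20 m³/s²
2a = 1.1406 × 10^10 m
GMm = 1.136 × 10^20 × 55260 = 6.27754 × 10^24 m³·kg/s²
E = −GMm/(2a) = -5.50371 × 10^14 J ≈ -550.4 TJ

Final answer: -550.4 TJ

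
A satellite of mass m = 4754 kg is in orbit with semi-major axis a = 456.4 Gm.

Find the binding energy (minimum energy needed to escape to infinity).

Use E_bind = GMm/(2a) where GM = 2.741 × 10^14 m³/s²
a = 456.4 Gm = 4.564 × 10^11 m
GM = 2.741 × 10^14 m³/s²
m = 4754 kg
GMm = 2.741 × 10^14 × 4754 = 1.30307 × 10^18 m³·kg/s²
2a = 9.128 × 10^11 m
E_bind = GMm/(2a) = 1.42755 × 10^6 J ≈ 1.428 MJ

Final answer: 1.428 MJ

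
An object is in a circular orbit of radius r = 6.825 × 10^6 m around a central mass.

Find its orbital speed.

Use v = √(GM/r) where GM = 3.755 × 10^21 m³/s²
r = 6.825 × 10^6 m
GM = 3.755 × 10^21 m³/s²
GM/r = (3.755 × 10^21) / (6.825 × 10^6) = 5.50183 × 10^14 m²/s²
v = √(GM/r) = 2.3456 × 10^7 m/s ≈ 2.346 × 10^4 km/s

Final answer: 2.346 × 10^4 km/s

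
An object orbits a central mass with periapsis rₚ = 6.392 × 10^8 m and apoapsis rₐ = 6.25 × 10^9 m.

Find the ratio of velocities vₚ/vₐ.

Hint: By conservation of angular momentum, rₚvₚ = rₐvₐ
rₚ = 6.392 × 10^8 m
rₐ = 6.25 × 10^9 m
rₚvₚ = rₐvₐ  ⇒  vₚ/vₐ = rₐ/rₚ
vₚ/vₐ = (6.25 × 10^9) / (6.392 × 10^8) = 9.77785

Final answer: vₚ/vₐ = 9.778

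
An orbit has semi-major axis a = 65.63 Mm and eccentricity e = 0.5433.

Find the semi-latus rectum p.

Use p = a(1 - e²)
a = 65.63 Mm = 6.563 × 10^7 m
e = 0.5433,  e² = 0.295175,  1 − e² = 0.704825
p = a(1 − e²) = 6.563 × 10^7 m × 0.704825 = 4.62577 × 10^7 m ≈ 46.26 Mm

Final answer: p = 46.26 Mm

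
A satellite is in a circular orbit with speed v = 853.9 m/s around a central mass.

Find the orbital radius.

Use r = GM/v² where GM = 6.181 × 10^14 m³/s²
v = 853.9 m/s
GM = 6.181 × 10^14 m³/s²
v² = 729145 m²/s²
r = GM/v² = (6.181 × 10^14) / 729145 = 8.47705 × 10^8 m ≈ 847.7 Mm

Final answer: 847.7 Mm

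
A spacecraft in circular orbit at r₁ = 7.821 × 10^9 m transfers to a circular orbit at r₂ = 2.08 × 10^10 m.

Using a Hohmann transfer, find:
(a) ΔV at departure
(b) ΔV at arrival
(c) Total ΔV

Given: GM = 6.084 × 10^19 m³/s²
r₁ = 7.821 × 10^9 m
r₂ = 2.08 × 10^10 m
GM = 6.084 × 10^19 m³/s²
Transfer ellipse: a_t = (r₁ + r₂)/2 = 1.43105 × 10^10 m
Circular speed at r₁: v₁ = √(GM/r₁) = 88199 m/s
Transfer speed at r₁ (periapsis): v₁ₜ = √(GM(2/r₁ − 1/a_t)) = 106333 m/s
(a) ΔV₁ = v₁ₜ − v₁ = 18134 m/s ≈ 18.13 km/s
Circular speed at r₂: v₂ = √(GM/r₂) = 54083.3 m/s
Transfer speed at r₂ (apoapsis): v₂ₜ = √(GM(2/r₂ − 1/a_t)) = 39982.2 m/s
(b) ΔV₂ = v₂ − v₂ₜ = 14101.1 m/s ≈ 14.1 km/s
(c) ΔV_total = ΔV₁ + ΔV₂ = 32235 m/s ≈ 32.24 km/s

Final answer:
(a) ΔV₁ = 18.13 km/s
(b) ΔV₂ = 14.1 km/s
(c) ΔV_total = 32.24 km/s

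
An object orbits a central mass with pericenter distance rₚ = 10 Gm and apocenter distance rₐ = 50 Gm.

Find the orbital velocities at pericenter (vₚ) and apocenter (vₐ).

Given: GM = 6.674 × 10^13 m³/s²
rₚ = 10 Gm = 1 × 10^10 m
rₐ = 50 Gm = 5 × 10^10 m
GM = 6.674 × 10^13 m³/s²
a = (rₚ + rₐ)/2 = 3 × 10^10 m
Vis-viva: v² = GM (2/r − 1/a)
vₚ² = 6.674 × 10^13 × (2 × 10^-10 − 3.33333 × 10^-11) = 11123.3 m²/s²
vₚ = 105.467 m/s ≈ 105.5 m/s
vₐ² = 6.674 × 10^13 × (4 × 10^-11 − 3.33333 × 10^-11) = 444.933 m²/s²
vₐ = 21.0934 m/s ≈ 21.09 m/s

Final answer: vₚ = 105.5 m/s, vₐ = 21.09 m/s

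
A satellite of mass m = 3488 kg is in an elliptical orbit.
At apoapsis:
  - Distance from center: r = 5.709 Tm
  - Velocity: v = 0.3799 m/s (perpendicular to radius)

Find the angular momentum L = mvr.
r = 5.709 Tm = 5.709 × 10^12 m
v = 0.3799 m/s
vr = 0.3799 × 5.709 × 10^12 = 2.16885 × 10^12 m²/s
L = m × vr = 3488 × 2.16885 × 10^12 = 7.56495 × 10^15 kg·m²/s ≈ 7.565 × 10^15 kg·m²/s

Final answer: L = 7.565 × 10^15 kg·m²/s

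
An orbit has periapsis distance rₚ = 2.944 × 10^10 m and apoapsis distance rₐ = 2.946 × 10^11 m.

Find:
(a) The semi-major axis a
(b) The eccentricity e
rₚ = 2.944 × 10^10 m
rₐ = 2.946 × 10^11 m
(a) a = (rₚ + rₐ)/2 = 1.6202 × 10^11 m ≈ 1.62 × 10^11 m
(b) e = (rₐ − rₚ)/(rₐ + rₚ) = (2.6516 × 10^11) / (3.2404 × 10^11) = 0.818294

Final answer:
(a) a = 1.62 × 10^11 m
(b) e = 0.8183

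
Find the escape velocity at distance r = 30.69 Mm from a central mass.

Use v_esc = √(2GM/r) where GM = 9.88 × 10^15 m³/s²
r = 30.69 Mm = 3.069 × 10^7 m
GM = 9.88 × 10^15 m³/s²
2GM/r = 2 × (9.88 × 10^15) / (3.069 × 10^7) = 6.43858 × 10^8 m²/s²
v_esc = √(2GM/r) = 25374.4 m/s ≈ 25.37 km/s

Final answer: 25.37 km/s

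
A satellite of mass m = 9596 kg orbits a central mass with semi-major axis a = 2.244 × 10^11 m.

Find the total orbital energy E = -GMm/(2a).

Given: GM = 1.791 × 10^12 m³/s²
a = 2.244 × 10^11 m
GM = 1.791 × 10^12 m³/s²
2a = 4.488 × 10^11 m
GMm = 1.791 × 10^12 × 9596 = 1.71864 × 10^16 m³·kg/s²
E = −GMm/(2a) = -38294.2 J ≈ -38.29 kJ

Final answer: -38.29 kJ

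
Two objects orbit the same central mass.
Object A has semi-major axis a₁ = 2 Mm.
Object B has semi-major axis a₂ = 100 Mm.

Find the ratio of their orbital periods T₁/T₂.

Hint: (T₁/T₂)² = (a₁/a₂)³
a₁ = 2 Mm = 2 × 10^6 m
a₂ = 100 Mm = 1 × 10^8 m
a₁/a₂ = 0.02
T₁/T₂ = (a₁/a₂)^(3/2) = (0.02)^1.5 = 0.00282843

Final answer: T₁/T₂ = 0.002828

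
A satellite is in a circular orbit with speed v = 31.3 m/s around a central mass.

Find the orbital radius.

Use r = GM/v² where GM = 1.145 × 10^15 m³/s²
v = 31.3 m/s
GM = 1.145 × 10^15 m³/s²
v² = 979.69 m²/s²
r = GM/v² = (1.145 × 10^15) / 979.69 = 1.16874 × 10^12 m ≈ 1.169 Tm

Final answer: 1.169 Tm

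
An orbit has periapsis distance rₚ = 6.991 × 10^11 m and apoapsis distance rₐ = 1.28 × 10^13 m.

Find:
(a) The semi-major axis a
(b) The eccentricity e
rₚ = 6.991 × 10^11 m
rₐ = 1.28 × 10^13 m
(a) a = (rₚ + rₐ)/2 = 6.74955 × 10^12 m ≈ 6.75 × 10^12 m
(b) e = (rₐ − rₚ)/(rₐ + rₚ) = (1.21009 × 10^13) / (1.34991 × 10^13) = 0.896423

Final answer:
(a) a = 6.75 × 10^12 m
(b) e = 0.8964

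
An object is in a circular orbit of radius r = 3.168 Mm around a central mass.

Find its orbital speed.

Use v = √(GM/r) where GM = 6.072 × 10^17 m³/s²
r = 3.168 Mm = 3.168 × 10^6 m
GM = 6.072 × 10^17 m³/s²
GM/r = (6.072 × 10^17) / (3.168 × 10^6) = 1.91667 × 10^11 m²/s²
v = √(GM/r) = 437798 m/s ≈ 437.8 km/s

Final answer: 437.8 km/s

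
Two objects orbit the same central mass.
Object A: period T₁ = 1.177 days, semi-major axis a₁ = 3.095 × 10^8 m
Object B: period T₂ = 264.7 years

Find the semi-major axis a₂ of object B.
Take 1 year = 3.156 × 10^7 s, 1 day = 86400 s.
T₁ = 1.177 days = 101693 s
T₂ = 264.7 years = 8.35393 × 10^9 s
a₁ = 3.095 × 10^8 m
Kepler's third law: (T₂/T₁)² = (a₂/a₁)³  ⇒  a₂ = a₁ (T₂/T₁)^(2/3)
T₂/T₁ = 82148.7
(T₂/T₁)^(2/3) = 1889.73
a₂ = 3.095 × 10^8 m × 1889.73 = 5.84872 × 10^11 m ≈ 5.849 × 10^11 m

Final answer: a₂ = 5.849 × 10^11 m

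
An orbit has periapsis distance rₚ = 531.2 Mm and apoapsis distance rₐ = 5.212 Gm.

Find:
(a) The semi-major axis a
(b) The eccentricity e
rₚ = 531.2 Mm = 5.312 × 10^8 m
rₐ = 5.212 Gm = 5.212 × 10^9 m
(a) a = (rₚ + rₐ)/2 = 2.8716 × 10^9 m ≈ 2.872 Gm
(b) e = (rₐ − rₚ)/(rₐ + rₚ) = (4.6808 × 10^9) / (5.7432 × 10^9) = 0.815016

Final answer:
(a) a = 2.872 Gm
(b) e = 0.815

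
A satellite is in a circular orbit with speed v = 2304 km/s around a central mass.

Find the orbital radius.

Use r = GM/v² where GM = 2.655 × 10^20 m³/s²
v = 2304 km/s = 2.304 × 10^6 m/s
GM = 2.655 × 10^20 m³/s²
v² = 5.30842 × 10^12 m²/s²
r = GM/v² = (2.655 × 10^20) / (5.30842 × 10^12) = 5.00149 × 10^7 m ≈ 50.01 Mm

Final answer: 50.01 Mm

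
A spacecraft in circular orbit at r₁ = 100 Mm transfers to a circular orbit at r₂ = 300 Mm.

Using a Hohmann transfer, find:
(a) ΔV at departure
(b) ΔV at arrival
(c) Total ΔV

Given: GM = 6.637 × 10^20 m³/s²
r₁ = 100 Mm = 1 × 10^8 m
r₂ = 300 Mm = 3 × 10^8 m
GM = 6.637 × 10^20 m³/s²
Transfer ellipse: a_t = (r₁ + r₂)/2 = 2 × 10^8 m
Circular speed at r₁: v₁ = √(GM/r₁) = 2.57624 × 10^6 m/s
Transfer speed at r₁ (periapsis): v₁ₜ = √(GM(2/r₁ − 1/a_t)) = 3.15523 × 10^6 m/s
(a) ΔV₁ = v₁ₜ − v₁ = 578996 m/s ≈ 579 km/s
Circular speed at r₂: v₂ = √(GM/r₂) = 1.48739 × 10^6 m/s
Transfer speed at r₂ (apoapsis): v₂ₜ = √(GM(2/r₂ − 1/a_t)) = 1.05174 × 10^6 m/s
(b) ΔV₂ = v₂ − v₂ₜ = 435647 m/s ≈ 435.6 km/s
(c) ΔV_total = ΔV₁ + ΔV₂ = 1.01464 × 10^6 m/s ≈ 1015 km/s

Final answer:
(a) ΔV₁ = 579 km/s
(b) ΔV₂ = 435.6 km/s
(c) ΔV_total = 1015 km/s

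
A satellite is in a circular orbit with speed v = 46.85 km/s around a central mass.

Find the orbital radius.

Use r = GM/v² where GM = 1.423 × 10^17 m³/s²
v = 46.85 km/s = 46850 m/s
GM = 1.423 × 10^17 m³/s²
v² = 2.19492 × 10^9 m²/s²
r = GM/v² = (1.423 × 10^17) / (2.19492 × 10^9) = 6.48314 × 10^7 m ≈ 64.83 Mm

Final answer: 64.83 Mm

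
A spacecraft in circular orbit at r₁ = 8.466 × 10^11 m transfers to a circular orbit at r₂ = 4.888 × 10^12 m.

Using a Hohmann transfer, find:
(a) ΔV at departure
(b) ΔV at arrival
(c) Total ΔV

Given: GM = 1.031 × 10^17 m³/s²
r₁ = 8.466 × 10^11 m
r₂ = 4.888 × 10^12 m
GM = 1.031 × 10^17 m³/s²
Transfer ellipse: a_t = (r₁ + r₂)/2 = 2.8673 × 10^12 m
Circular speed at r₁: v₁ = √(GM/r₁) = 348.972 m/s
Transfer speed at r₁ (periapsis): v₁ₜ = √(GM(2/r₁ − 1/a_t)) = 455.637 m/s
(a) ΔV₁ = v₁ₜ − v₁ = 106.666 m/s ≈ 106.7 m/s
Circular speed at r₂: v₂ = √(GM/r₂) = 145.232 m/s
Transfer speed at r₂ (apoapsis): v₂ₜ = √(GM(2/r₂ − 1/a_t)) = 78.9162 m/s
(b) ΔV₂ = v₂ − v₂ₜ = 66.3162 m/s ≈ 66.32 m/s
(c) ΔV_total = ΔV₁ + ΔV₂ = 172.982 m/s ≈ 173 m/s

Final answer:
(a) ΔV₁ = 106.7 m/s
(b) ΔV₂ = 66.32 m/s
(c) ΔV_total = 173 m/s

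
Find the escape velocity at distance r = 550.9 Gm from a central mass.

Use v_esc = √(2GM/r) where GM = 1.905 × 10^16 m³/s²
r = 550.9 Gm = 5.509 × 10^11 m
GM = 1.905 × 10^16 m³/s²
2GM/r = 2 × (1.905 × 10^16) / (5.509 × 10^11) = 69159.6 m²/s²
v_esc = √(2GM/r) = 262.982 m/s ≈ 263 m/s

Final answer: 263 m/s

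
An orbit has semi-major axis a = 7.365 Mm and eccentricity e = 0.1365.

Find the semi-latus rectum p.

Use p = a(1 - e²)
a = 7.365 Mm = 7.365 × 10^6 m
e = 0.1365,  e² = 0.0186323,  1 − e² = 0.981368
p = a(1 − e²) = 7.365 × 10^6 m × 0.981368 = 7.22777 × 10^6 m ≈ 7.228 Mm

Final answer: p = 7.228 Mm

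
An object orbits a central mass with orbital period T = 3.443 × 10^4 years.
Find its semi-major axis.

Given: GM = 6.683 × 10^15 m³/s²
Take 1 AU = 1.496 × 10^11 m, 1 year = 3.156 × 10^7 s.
T = 3.443 × 10^4 years = 1.08661 × 10^12 s
GM = 6.683 × 10^15 m³/s²
Kepler's third law: a³ = GM T² / (4π²)
T² = 1.18072 × 10^24 s²
a³ = (6.683 × 10^15) × (1.18072 × 10^24) / (4π²) = 1.99876 × 10^38 m³
a = (a³)^(1/3) = 5.84682 × 10^12 m ≈ 39.08 AU

Final answer: 39.08 AU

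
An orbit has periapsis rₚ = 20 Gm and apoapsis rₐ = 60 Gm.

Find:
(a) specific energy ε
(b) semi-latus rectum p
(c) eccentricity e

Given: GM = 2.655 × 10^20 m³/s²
rₚ = 20 Gm = 2 × 10^10 m
rₐ = 60 Gm = 6 × 10^10 m
GM = 2.655 × 10^20 m³/s²
a = (rₚ + rₐ)/2 = 4 × 10^10 m
e = (rₐ − rₚ)/(rₐ + rₚ) = (4 × 10^10) / (8 × 10^10) = 0.5
(a) 2a = 8 × 10^10 m;  ε = −GM/(2a) = -3.31875 × 10^9 J/kg ≈ -3.319 GJ/kg
(b) 1 − e² = 0.75;  p = a(1 − e²) = 4 × 10^10 × 0.75 = 3 × 10^10 m ≈ 30 Gm
(c) e = 0.5 ≈ 0.5

Final answer:
(a) specific energy ε = -3.319 GJ/kg
(b) semi-latus rectum p = 30 Gm
(c) eccentricity e = 0.5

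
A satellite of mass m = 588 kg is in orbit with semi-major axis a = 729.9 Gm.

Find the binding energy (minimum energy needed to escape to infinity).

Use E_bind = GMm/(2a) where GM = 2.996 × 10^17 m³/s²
a = 729.9 Gm = 7.299 × 10^11 m
GM = 2.996 × 10^17 m³/s²
m = 588 kg
GMm = 2.996 × 10^17 × 588 = 1.76165 × 10^20 m³·kg/s²
2a = 1.4598 × 10^12 m
E_bind = GMm/(2a) = 1.20677 × 10^8 J ≈ 120.7 MJ

Final answer: 120.7 MJ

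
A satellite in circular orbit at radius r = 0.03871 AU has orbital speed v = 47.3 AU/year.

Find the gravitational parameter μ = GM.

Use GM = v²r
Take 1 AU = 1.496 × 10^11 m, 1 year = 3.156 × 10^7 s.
r = 0.03871 AU = 5.79102 × 10^9 m
v = 47.3 AU/year = 224210 m/s
v² = 5.02703 × 10^10 m²/s²
GM = v²r = 5.02703 × 10^10 × 5.79102 × 10^9 = 2.91116 × 10^20 m³/s²
GM ≈ 2.911 × 10^20 m³/s²

Final answer: GM = 2.911 × 10^20 m³/s²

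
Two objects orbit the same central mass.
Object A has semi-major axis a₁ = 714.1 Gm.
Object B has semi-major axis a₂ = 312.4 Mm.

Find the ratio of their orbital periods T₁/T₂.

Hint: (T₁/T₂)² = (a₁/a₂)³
a₁ = 714.1 Gm = 7.141 × 10^11 m
a₂ = 312.4 Mm = 3.124 × 10^8 m
a₁/a₂ = 2285.85
T₁/T₂ = (a₁/a₂)^(3/2) = (2285.85)^1.5 = 109288

Final answer: T₁/T₂ = 1.093 × 10^5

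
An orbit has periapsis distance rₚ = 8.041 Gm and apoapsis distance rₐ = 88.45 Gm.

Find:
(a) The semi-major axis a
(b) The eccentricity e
rₚ = 8.041 Gm = 8.041 × 10^9 m
rₐ = 88.45 Gm = 8.845 × 10^10 m
(a) a = (rₚ + rₐ)/2 = 4.82455 × 10^10 m ≈ 48.25 Gm
(b) e = (rₐ − rₚ)/(rₐ + rₚ) = (8.0409 × 10^10) / (9.6491 × 10^10) = 0.833332

Final answer:
(a) a = 48.25 Gm
(b) e = 0.8333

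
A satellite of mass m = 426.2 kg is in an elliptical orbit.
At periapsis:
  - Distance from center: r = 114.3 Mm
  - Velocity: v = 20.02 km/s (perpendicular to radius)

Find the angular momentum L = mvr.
r = 114.3 Mm = 1.143 × 10^8 m
v = 20.02 km/s = 20020 m/s
vr = 20020 × 1.143 × 10^8 = 2.28829 × 10^12 m²/s
L = m × vr = 426.2 × 2.28829 × 10^12 = 9.75267 × 10^14 kg·m²/s ≈ 9.753 × 10^14 kg·m²/s

Final answer: L = 9.753 × 10^14 kg·m²/s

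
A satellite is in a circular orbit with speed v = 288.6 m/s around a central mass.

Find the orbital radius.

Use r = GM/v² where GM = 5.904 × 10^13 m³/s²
v = 288.6 m/s
GM = 5.904 × 10^13 m³/s²
v² = 83290 m²/s²
r = GM/v² = (5.904 × 10^13) / 83290 = 7.08849 × 10^8 m ≈ 708.8 Mm

Final answer: 708.8 Mm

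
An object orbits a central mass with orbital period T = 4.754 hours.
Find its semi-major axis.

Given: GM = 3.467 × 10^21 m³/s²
T = 4.754 hours = 17114.4 s
GM = 3.467 × 10^21 m³/s²
Kepler's third law: a³ = GM T² / (4π²)
T² = 2.92903 × 10^8 s²
a³ = (3.467 × 10^21) × (2.92903 × 10^8) / (4π²) = 2.57228 × 10^28 m³
a = (a³)^(1/3) = 2.95193 × 10^9 m ≈ 2.952 × 10^9 m

Final answer: 2.952 × 10^9 m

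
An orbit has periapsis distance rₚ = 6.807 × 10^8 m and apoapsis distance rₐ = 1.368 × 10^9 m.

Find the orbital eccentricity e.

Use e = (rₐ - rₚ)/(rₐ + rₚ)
rₚ = 6.807 × 10^8 m
rₐ = 1.368 × 10^9 m
rₐ − rₚ = 6.873 × 10^8 m
rₐ + rₚ = 2.0487 × 10^9 m
e = (rₐ − rₚ)/(rₐ + rₚ) = 0.335481

Final answer: e = 0.3355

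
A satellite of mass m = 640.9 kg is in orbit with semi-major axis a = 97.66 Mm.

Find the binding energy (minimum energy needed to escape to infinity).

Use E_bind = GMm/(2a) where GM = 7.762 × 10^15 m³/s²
a = 97.66 Mm = 9.766 × 10^7 m
GM = 7.762 × 10^15 m³/s²
m = 640.9 kg
GMm = 7.762 × 10^15 × 640.9 = 4.97467 × 10^18 m³·kg/s²
2a = 1.9532 × 10^8 m
E_bind = GMm/(2a) = 2.54693 × 10^10 J ≈ 25.47 GJ

Final answer: 25.47 GJ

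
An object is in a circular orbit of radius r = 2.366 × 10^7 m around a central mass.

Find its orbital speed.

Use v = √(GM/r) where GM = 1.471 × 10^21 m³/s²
r = 2.366 × 10^7 m
GM = 1.471 × 10^21 m³/s²
GM/r = (1.471 × 10^21) / (2.366 × 10^7) = 6.21724 × 10^13 m²/s²
v = √(GM/r) = 7.88495 × 10^6 m/s ≈ 7885 km/s

Final answer: 7885 km/s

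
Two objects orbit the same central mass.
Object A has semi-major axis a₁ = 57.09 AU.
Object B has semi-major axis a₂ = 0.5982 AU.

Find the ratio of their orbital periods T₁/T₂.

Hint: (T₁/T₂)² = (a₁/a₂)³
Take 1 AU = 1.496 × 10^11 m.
a₁ = 57.09 AU = 8.54066 × 10^12 m
a₂ = 0.5982 AU = 8.94907 × 10^10 m
a₁/a₂ = 95.4363
T₁/T₂ = (a₁/a₂)^(3/2) = (95.4363)^1.5 = 932.332

Final answer: T₁/T₂ = 932.3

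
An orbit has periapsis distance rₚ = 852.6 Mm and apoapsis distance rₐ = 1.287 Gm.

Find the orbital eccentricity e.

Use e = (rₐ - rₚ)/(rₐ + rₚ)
rₚ = 852.6 Mm = 8.526 × 10^8 m
rₐ = 1.287 Gm = 1.287 × 10^9 m
rₐ − rₚ = 4.344 × 10^8 m
rₐ + rₚ = 2.1396 × 10^9 m
e = (rₐ − rₚ)/(rₐ + rₚ) = 0.203029

Final answer: e = 0.203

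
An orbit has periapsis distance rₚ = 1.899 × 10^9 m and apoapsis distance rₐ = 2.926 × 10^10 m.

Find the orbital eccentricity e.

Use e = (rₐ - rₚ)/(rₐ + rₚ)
rₚ = 1.899 × 10^9 m
rₐ = 2.926 × 10^10 m
rₐ − rₚ = 2.7361 × 10^10 m
rₐ + rₚ = 3.1159 × 10^10 m
e = (rₐ − rₚ)/(rₐ + rₚ) = 0.878109

Final answer: e = 0.8781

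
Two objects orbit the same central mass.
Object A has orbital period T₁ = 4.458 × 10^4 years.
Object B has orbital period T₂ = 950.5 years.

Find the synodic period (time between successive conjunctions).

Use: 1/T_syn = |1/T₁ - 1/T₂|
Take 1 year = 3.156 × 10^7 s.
T₁ = 4.458 × 10^4 years = 1.40694 × 10^12 s
T₂ = 950.5 years = 2.99978 × 10^10 s
1/T₁ = 7.1076 × 10^-13 s⁻¹
1/T₂ = 3.33358 × 10^-11 s⁻¹
|1/T₁ − 1/T₂| = 3.2625 × 10^-11 s⁻¹
T_syn = 1 / |1/T₁ − 1/T₂| = 3.06513 × 10^10 s ≈ 971.2 years

Final answer: T_syn = 971.2 years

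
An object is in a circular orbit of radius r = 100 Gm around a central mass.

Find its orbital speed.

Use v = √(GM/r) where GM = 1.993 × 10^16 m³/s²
r = 100 Gm = 1 × 10^11 m
GM = 1.993 × 10^16 m³/s²
GM/r = (1.993 × 10^16) / (1 × 10^11) = 199300 m²/s²
v = √(GM/r) = 446.43 m/s ≈ 446.4 m/s

Final answer: 446.4 m/s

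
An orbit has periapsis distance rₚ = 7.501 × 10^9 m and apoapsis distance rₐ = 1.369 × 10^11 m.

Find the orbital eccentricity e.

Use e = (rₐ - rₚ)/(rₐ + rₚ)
rₚ = 7.501 × 10^9 m
rₐ = 1.369 × 10^11 m
rₐ − rₚ = 1.29399 × 10^11 m
rₐ + rₚ = 1.44401 × 10^11 m
e = (rₐ − rₚ)/(rₐ + rₚ) = 0.896109

Final answer: e = 0.8961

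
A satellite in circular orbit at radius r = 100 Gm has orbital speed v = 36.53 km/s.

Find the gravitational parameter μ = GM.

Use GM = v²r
r = 100 Gm = 1 × 10^11 m
v = 36.53 km/s = 36530 m/s
v² = 1.33444 × 10^9 m²/s²
GM = v²r = 1.33444 × 10^9 × 1 × 10^11 = 1.33444 × 10^20 m³/s²
GM ≈ 1.334 × 10^20 m³/s²

Final answer: GM = 1.334 × 10^20 m³/s²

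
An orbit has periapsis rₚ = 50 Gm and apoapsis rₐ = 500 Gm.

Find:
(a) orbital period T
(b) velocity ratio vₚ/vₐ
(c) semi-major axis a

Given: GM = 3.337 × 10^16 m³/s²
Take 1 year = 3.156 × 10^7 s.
rₚ = 50 Gm = 5 × 10^10 m
rₐ = 500 Gm = 5 × 10^11 m
GM = 3.337 × 10^16 m³/s²
a = (rₚ + rₐ)/2 = 2.75 × 10^11 m
e = (rₐ − rₚ)/(rₐ + rₚ) = (4.5 × 10^11) / (5.5 × 10^11) = 0.818182
(a) a³ = 2.07969 × 10^34 m³;  T = 2π √(a³/GM) = 2π × 7.89443 × 10^8 s = 4.96022 × 10^9 s ≈ 157.2 years
(b) vₚ/vₐ = rₐ/rₚ (angular momentum) = (5 × 10^11) / (5 × 10^10) = 10 ≈ 10
(c) a = 2.75 × 10^11 m ≈ 275 Gm

Final answer:
(a) orbital period T = 157.2 years
(b) velocity ratio vₚ/vₐ = 10
(c) semi-major axis a = 275 Gm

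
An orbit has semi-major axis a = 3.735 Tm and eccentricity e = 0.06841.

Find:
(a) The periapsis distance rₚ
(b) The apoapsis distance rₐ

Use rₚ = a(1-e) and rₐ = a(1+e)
a = 3.735 Tm = 3.735 × 10^12 m
e = 0.06841:  1 − e = 0.93159,  1 + e = 1.06841
(a) rₚ = a(1 − e) = 3.735 × 10^12 m × 0.93159 = 3.47949 × 10^12 m ≈ 3.479 Tm
(b) rₐ = a(1 + e) = 3.735 × 10^12 m × 1.06841 = 3.99051 × 10^12 m ≈ 3.991 Tm

Final answer:
(a) rₚ = 3.479 Tm
(b) rₐ = 3.991 Tm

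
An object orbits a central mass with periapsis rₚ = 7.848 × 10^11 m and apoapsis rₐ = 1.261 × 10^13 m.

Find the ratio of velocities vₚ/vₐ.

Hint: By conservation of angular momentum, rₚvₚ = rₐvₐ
rₚ = 7.848 × 10^11 m
rₐ = 1.261 × 10^13 m
rₚvₚ = rₐvₐ  ⇒  vₚ/vₐ = rₐ/rₚ
vₚ/vₐ = (1.261 × 10^13) / (7.848 × 10^11) = 16.0678

Final answer: vₚ/vₐ = 16.07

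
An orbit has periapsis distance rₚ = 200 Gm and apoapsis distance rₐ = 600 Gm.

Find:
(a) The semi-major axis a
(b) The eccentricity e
rₚ = 200 Gm = 2 × 10^11 m
rₐ = 600 Gm = 6 × 10^11 m
(a) a = (rₚ + rₐ)/2 = 4 × 10^11 m ≈ 400 Gm
(b) e = (rₐ − rₚ)/(rₐ + rₚ) = (4 × 10^11) / (8 × 10^11) = 0.5

Final answer:
(a) a = 400 Gm
(b) e = 0.5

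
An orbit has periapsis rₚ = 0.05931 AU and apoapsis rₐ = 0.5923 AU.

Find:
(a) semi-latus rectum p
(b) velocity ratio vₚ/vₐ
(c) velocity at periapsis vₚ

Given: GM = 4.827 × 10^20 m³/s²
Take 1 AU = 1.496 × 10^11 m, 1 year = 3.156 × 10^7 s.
rₚ = 0.05931 AU = 8.87278 × 10^9 m
rₐ = 0.5923 AU = 8.86081 × 10^10 m
GM = 4.827 × 10^20 m³/s²
a = (rₚ + rₐ)/2 = 4.87404 × 10^10 m
e = (rₐ − rₚ)/(rₐ + rₚ) = (7.97353 × 10^10) / (9.74809 × 10^10) = 0.817959
(a) 1 − e² = 0.330944;  p = a(1 − e²) = 4.87404 × 10^10 × 0.330944 = 1.61303 × 10^10 m ≈ 0.1078 AU
(b) vₚ/vₐ = rₐ/rₚ (angular momentum) = (8.86081 × 10^10) / (8.87278 × 10^9) = 9.98651 ≈ 9.987
(c) vₚ² = GM (2/rₚ − 1/a) = 4.827 × 10^20 × (2.25409 × 10^-10 − 2.05168 × 10^-11) = 9.89012 × 10^10 m²/s²;  vₚ = 314486 m/s ≈ 66.34 AU/year

Final answer:
(a) semi-latus rectum p = 0.1078 AU
(b) velocity ratio vₚ/vₐ = 9.987
(c) velocity at periapsis vₚ = 66.34 AU/year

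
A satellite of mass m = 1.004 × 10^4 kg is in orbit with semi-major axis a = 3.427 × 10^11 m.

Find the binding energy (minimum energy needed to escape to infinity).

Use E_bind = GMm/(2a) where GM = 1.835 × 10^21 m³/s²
a = 3.427 × 10^11 m
GM = 1.835 × 10^21 m³/s²
m = 1.004 × 10^4 kg
GMm = 1.835 × 10^21 × 10040 = 1.84234 × 10^25 m³·kg/s²
2a = 6.854 × 10^11 m
E_bind = GMm/(2a) = 2.68798 × 10^13 J ≈ 26.88 TJ

Final answer: 26.88 TJ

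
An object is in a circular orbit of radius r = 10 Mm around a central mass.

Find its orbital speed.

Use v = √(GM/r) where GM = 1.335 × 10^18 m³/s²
r = 10 Mm = 1 × 10^7 m
GM = 1.335 × 10^18 m³/s²
GM/r = (1.335 × 10^18) / (1 × 10^7) = 1.335 × 10^11 m²/s²
v = √(GM/r) = 365377 m/s ≈ 365.4 km/s

Final answer: 365.4 km/s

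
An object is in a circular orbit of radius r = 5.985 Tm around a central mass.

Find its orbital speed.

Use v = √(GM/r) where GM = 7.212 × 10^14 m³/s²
r = 5.985 Tm = 5.985 × 10^12 m
GM = 7.212 × 10^14 m³/s²
GM/r = (7.212 × 10^14) / (5.985 × 10^12) = 120.501 m²/s²
v = √(GM/r) = 10.9773 m/s ≈ 10.98 m/s

Final answer: 10.98 m/s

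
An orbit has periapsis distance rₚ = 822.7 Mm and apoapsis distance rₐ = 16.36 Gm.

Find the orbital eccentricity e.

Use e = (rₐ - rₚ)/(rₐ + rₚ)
rₚ = 822.7 Mm = 8.227 × 10^8 m
rₐ = 16.36 Gm = 1.636 × 10^10 m
rₐ − rₚ = 1.55373 × 10^10 m
rₐ + rₚ = 1.71827 × 10^10 m
e = (rₐ − rₚ)/(rₐ + rₚ) = 0.904241

Final answer: e = 0.9042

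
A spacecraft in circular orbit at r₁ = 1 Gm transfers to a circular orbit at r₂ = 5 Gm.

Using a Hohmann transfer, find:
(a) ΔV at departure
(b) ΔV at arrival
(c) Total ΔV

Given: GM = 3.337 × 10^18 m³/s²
r₁ = 1 Gm = 1 × 10^9 m
r₂ = 5 Gm = 5 × 10^9 m
GM = 3.337 × 10^18 m³/s²
Transfer ellipse: a_t = (r₁ + r₂)/2 = 3 × 10^9 m
Circular speed at r₁: v₁ = √(GM/r₁) = 57766.8 m/s
Transfer speed at r₁ (periapsis): v₁ₜ = √(GM(2/r₁ − 1/a_t)) = 74576.6 m/s
(a) ΔV₁ = v₁ₜ − v₁ = 16809.8 m/s ≈ 16.81 km/s
Circular speed at r₂: v₂ = √(GM/r₂) = 25834.1 m/s
Transfer speed at r₂ (apoapsis): v₂ₜ = √(GM(2/r₂ − 1/a_t)) = 14915.3 m/s
(b) ΔV₂ = v₂ − v₂ₜ = 10918.8 m/s ≈ 10.92 km/s
(c) ΔV_total = ΔV₁ + ΔV₂ = 27728.6 m/s ≈ 27.73 km/s

Final answer:
(a) ΔV₁ = 16.81 km/s
(b) ΔV₂ = 10.92 km/s
(c) ΔV_total = 27.73 km/s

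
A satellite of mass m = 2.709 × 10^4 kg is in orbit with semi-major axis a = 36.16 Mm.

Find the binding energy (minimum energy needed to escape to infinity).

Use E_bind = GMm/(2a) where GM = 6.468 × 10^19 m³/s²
a = 36.16 Mm = 3.616 × 10^7 m
GM = 6.468 × 10^19 m³/s²
m = 2.709 × 10^4 kg
GMm = 6.468 × 10^19 × 27090 = 1.75218 × 10^24 m³·kg/s²
2a = 7.232 × 10^7 m
E_bind = GMm/(2a) = 2.42282 × 10^16 J ≈ 24.23 PJ

Final answer: 24.23 PJ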